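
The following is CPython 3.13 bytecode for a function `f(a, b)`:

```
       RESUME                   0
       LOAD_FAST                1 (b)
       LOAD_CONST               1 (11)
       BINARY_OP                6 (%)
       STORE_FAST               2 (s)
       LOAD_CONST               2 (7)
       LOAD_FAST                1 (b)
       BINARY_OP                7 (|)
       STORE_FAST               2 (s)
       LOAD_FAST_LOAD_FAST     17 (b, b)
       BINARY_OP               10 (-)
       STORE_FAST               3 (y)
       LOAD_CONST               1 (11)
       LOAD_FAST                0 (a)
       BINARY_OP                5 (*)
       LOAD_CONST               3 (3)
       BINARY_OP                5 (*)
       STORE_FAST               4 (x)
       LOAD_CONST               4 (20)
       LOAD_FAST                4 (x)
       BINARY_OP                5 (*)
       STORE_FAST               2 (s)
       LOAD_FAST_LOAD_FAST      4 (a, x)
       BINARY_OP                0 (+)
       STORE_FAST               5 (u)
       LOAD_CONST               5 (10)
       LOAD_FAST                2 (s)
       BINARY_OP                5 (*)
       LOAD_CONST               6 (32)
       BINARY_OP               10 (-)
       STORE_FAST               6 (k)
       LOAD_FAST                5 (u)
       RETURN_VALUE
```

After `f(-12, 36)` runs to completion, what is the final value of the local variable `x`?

LOAD_FAST b → push 36. Stack: [36]
LOAD_CONST → push 11. Stack: [36, 11]
BINARY_OP % → 36 % 11 = 3. Stack: [3]
STORE_FAST s → s=3. Stack: []
LOAD_CONST → push 7. Stack: [7]
LOAD_FAST b → push 36. Stack: [7, 36]
BINARY_OP | → 7 | 36 = 39. Stack: [39]
STORE_FAST s → s=39. Stack: []
LOAD_FAST_LOAD_FAST b,b → push 36,36. Stack: [36, 36]
BINARY_OP - → 36 - 36 = 0. Stack: [0]
STORE_FAST y → y=0. Stack: []
LOAD_CONST → push 11. Stack: [11]
LOAD_FAST a → push -12. Stack: [11, -12]
BINARY_OP * → 11 * -12 = -132. Stack: [-132]
LOAD_CONST → push 3. Stack: [-132, 3]
BINARY_OP * → -132 * 3 = -396. Stack: [-396]
STORE_FAST x → x=-396. Stack: []
LOAD_CONST → push 20. Stack: [20]
LOAD_FAST x → push -396. Stack: [20, -396]
BINARY_OP * → 20 * -396 = -7920. Stack: [-7920]
STORE_FAST s → s=-7920. Stack: []
LOAD_FAST_LOAD_FAST a,x → push -12,-396. Stack: [-12, -396]
BINARY_OP + → -12 + -396 = -408. Stack: [-408]
STORE_FAST u → u=-408. Stack: []
LOAD_CONST → push 10. Stack: [10]
LOAD_FAST s → push -7920. Stack: [10, -7920]
BINARY_OP * → 10 * -7920 = -79200. Stack: [-79200]
LOAD_CONST → push 32. Stack: [-79200, 32]
BINARY_OP - → -79200 - 32 = -79232. Stack: [-79232]
STORE_FAST k → k=-79232. Stack: []
LOAD_FAST u → push -408. Stack: [-408]
RETURN_VALUE → return -408.

-396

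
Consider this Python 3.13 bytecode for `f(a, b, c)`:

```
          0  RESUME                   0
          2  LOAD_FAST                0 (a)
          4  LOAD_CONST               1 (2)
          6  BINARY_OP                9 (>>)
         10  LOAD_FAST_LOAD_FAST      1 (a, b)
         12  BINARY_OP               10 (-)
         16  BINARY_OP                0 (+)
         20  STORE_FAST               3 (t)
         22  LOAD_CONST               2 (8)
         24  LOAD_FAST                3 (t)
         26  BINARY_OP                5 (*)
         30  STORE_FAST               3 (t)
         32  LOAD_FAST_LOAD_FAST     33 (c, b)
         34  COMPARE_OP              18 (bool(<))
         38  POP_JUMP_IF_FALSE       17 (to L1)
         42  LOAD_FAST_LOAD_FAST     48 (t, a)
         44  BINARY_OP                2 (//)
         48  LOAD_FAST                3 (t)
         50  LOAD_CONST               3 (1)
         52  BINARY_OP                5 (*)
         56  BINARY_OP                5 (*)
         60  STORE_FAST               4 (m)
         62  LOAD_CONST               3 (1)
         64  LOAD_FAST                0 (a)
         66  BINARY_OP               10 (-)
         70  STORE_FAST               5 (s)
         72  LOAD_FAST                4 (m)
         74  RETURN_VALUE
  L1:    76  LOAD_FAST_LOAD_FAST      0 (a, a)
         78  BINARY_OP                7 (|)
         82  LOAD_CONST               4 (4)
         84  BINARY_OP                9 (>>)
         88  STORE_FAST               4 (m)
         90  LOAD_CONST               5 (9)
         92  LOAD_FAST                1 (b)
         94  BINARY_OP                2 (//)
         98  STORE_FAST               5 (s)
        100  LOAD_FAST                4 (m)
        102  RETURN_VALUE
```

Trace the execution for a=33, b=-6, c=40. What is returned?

2

LOAD_FAST a → push 33. Stack: [33]
LOAD_CONST → push 2. Stack: [33, 2]
BINARY_OP >> → 33 >> 2 = 8. Stack: [8]
LOAD_FAST_LOAD_FAST a,b → push 33,-6. Stack: [8, 33, -6]
BINARY_OP - → 33 - -6 = 39. Stack: [8, 39]
BINARY_OP + → 8 + 39 = 47. Stack: [47]
STORE_FAST t → t=47. Stack: []
LOAD_CONST → push 8. Stack: [8]
LOAD_FAST t → push 47. Stack: [8, 47]
BINARY_OP * → 8 * 47 = 376. Stack: [376]
STORE_FAST t → t=376. Stack: []
LOAD_FAST_LOAD_FAST c,b → push 40,-6. Stack: [40, -6]
COMPARE_OP bool(<) → 40 vs -6 = False. Stack: [False]
POP_JUMP_IF_FALSE → pop False; jump. Stack: []
LOAD_FAST_LOAD_FAST a,a → push 33,33. Stack: [33, 33]
BINARY_OP | → 33 | 33 = 33. Stack: [33]
LOAD_CONST → push 4. Stack: [33, 4]
BINARY_OP >> → 33 >> 4 = 2. Stack: [2]
STORE_FAST m → m=2. Stack: []
LOAD_CONST → push 9. Stack: [9]
LOAD_FAST b → push -6. Stack: [9, -6]
BINARY_OP // → 9 // -6 = -2. Stack: [-2]
STORE_FAST s → s=-2. Stack: []
LOAD_FAST m → push 2. Stack: [2]
RETURN_VALUE → return 2.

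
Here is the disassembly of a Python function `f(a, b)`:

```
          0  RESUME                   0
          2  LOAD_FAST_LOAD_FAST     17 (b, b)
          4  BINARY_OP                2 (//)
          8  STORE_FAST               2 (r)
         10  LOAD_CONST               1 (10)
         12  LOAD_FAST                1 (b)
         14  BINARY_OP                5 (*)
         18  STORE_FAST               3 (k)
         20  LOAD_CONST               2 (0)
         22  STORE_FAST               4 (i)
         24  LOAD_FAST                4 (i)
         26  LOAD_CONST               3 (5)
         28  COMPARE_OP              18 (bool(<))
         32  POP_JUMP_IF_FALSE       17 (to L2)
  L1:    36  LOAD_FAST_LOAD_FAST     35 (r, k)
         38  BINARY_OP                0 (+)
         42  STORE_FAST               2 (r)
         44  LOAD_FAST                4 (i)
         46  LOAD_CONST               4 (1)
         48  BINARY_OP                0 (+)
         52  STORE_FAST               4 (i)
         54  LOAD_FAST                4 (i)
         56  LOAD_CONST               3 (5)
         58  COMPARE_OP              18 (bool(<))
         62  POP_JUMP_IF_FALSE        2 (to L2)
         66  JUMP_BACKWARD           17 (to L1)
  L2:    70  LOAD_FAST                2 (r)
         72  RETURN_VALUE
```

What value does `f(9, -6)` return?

LOAD_FAST_LOAD_FAST b,b → push -6,-6
BINARY_OP // → -6 // -6 = 1
STORE_FAST r → r=1
LOAD_CONST → push 10
LOAD_FAST b → push -6
BINARY_OP * → 10 * -6 = -60
STORE_FAST k → k=-60
LOAD_CONST → push 0
STORE_FAST i → i=0
LOAD_FAST i → push 0
LOAD_CONST → push 5
COMPARE_OP bool(<) → 0 vs 5 = True
POP_JUMP_IF_FALSE → pop True; no jump
LOAD_FAST_LOAD_FAST r,k → push 1,-60
BINARY_OP + → 1 + -60 = -59
STORE_FAST r → r=-59
LOAD_FAST i → push 0
LOAD_CONST → push 1
BINARY_OP + → 0 + 1 = 1
STORE_FAST i → i=1
LOAD_FAST i → push 1
LOAD_CONST → push 5
COMPARE_OP bool(<) → 1 vs 5 = True
POP_JUMP_IF_FALSE → pop True; no jump
LOAD_FAST_LOAD_FAST r,k → push -59,-60
BINARY_OP + → -59 + -60 = -119
STORE_FAST r → r=-119
LOAD_FAST i → push 1
LOAD_CONST → push 1
BINARY_OP + → 1 + 1 = 2
STORE_FAST i → i=2
LOAD_FAST i → push 2
LOAD_CONST → push 5
COMPARE_OP bool(<) → 2 vs 5 = True
POP_JUMP_IF_FALSE → pop True; no jump
LOAD_FAST_LOAD_FAST r,k → push -119,-60
BINARY_OP + → -119 + -60 = -179
STORE_FAST r → r=-179
LOAD_FAST i → push 2
LOAD_CONST → push 1
BINARY_OP + → 2 + 1 = 3
STORE_FAST i → i=3
LOAD_FAST i → push 3
LOAD_CONST → push 5
COMPARE_OP bool(<) → 3 vs 5 = True
POP_JUMP_IF_FALSE → pop True; no jump
LOAD_FAST_LOAD_FAST r,k → push -179,-60
BINARY_OP + → -179 + -60 = -239
STORE_FAST r → r=-239
LOAD_FAST i → push 3
LOAD_CONST → push 1
BINARY_OP + → 3 + 1 = 4
STORE_FAST i → i=4
LOAD_FAST i → push 4
LOAD_CONST → push 5
COMPARE_OP bool(<) → 4 vs 5 = True
POP_JUMP_IF_FALSE → pop True; no jump
LOAD_FAST_LOAD_FAST r,k → push -239,-60
BINARY_OP + → -239 + -60 = -299
STORE_FAST r → r=-299
LOAD_FAST i → push 4
LOAD_CONST → push 1
BINARY_OP + → 4 + 1 = 5
STORE_FAST i → i=5
LOAD_FAST i → push 5
LOAD_CONST → push 5
COMPARE_OP bool(<) → 5 vs 5 = False
POP_JUMP_IF_FALSE → pop False; jump
LOAD_FAST r → push -299
RETURN_VALUE → return -299.

-299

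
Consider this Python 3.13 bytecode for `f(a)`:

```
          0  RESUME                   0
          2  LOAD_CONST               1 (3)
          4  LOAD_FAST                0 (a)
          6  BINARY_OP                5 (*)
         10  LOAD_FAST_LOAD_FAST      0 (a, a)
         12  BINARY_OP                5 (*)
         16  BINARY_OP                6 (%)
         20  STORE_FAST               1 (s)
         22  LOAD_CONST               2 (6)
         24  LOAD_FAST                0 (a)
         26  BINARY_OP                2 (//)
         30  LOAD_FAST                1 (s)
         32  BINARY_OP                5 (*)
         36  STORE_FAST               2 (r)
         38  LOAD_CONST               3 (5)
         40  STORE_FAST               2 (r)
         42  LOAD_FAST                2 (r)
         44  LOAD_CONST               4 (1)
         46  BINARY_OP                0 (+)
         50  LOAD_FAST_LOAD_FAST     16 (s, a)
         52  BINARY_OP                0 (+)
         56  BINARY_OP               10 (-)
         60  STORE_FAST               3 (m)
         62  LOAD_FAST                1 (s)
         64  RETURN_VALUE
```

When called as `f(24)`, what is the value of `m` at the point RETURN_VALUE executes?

-90

LOAD_CONST → push 3. Stack: [3]
LOAD_FAST a → push 24. Stack: [3, 24]
BINARY_OP * → 3 * 24 = 72. Stack: [72]
LOAD_FAST_LOAD_FAST a,a → push 24,24. Stack: [72, 24, 24]
BINARY_OP * → 24 * 24 = 576. Stack: [72, 576]
BINARY_OP % → 72 % 576 = 72. Stack: [72]
STORE_FAST s → s=72. Stack: []
LOAD_CONST → push 6. Stack: [6]
LOAD_FAST a → push 24. Stack: [6, 24]
BINARY_OP // → 6 // 24 = 0. Stack: [0]
LOAD_FAST s → push 72. Stack: [0, 72]
BINARY_OP * → 0 * 72 = 0. Stack: [0]
STORE_FAST r → r=0. Stack: []
LOAD_CONST → push 5. Stack: [5]
STORE_FAST r → r=5. Stack: []
LOAD_FAST r → push 5. Stack: [5]
LOAD_CONST → push 1. Stack: [5, 1]
BINARY_OP + → 5 + 1 = 6. Stack: [6]
LOAD_FAST_LOAD_FAST s,a → push 72,24. Stack: [6, 72, 24]
BINARY_OP + → 72 + 24 = 96. Stack: [6, 96]
BINARY_OP - → 6 - 96 = -90. Stack: [-90]
STORE_FAST m → m=-90. Stack: []
LOAD_FAST s → push 72. Stack: [72]
RETURN_VALUE → return 72.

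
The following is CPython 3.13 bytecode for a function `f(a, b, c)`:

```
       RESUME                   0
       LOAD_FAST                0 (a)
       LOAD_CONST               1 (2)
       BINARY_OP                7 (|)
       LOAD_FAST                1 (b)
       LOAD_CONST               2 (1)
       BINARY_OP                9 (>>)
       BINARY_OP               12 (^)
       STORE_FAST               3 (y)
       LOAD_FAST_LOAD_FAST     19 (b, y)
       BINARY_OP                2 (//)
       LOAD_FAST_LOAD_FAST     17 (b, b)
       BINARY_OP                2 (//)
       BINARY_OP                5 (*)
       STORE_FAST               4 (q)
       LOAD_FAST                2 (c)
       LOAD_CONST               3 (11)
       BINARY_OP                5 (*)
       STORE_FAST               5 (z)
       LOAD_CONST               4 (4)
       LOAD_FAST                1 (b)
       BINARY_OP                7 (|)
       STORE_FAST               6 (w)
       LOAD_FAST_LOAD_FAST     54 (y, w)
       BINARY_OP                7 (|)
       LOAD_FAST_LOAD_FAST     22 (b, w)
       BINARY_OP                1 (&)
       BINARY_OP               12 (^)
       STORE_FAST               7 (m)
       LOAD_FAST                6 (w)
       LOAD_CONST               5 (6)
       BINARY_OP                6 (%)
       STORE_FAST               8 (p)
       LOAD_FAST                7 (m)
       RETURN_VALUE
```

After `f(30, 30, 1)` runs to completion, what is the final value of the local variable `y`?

LOAD_FAST a → push 30. Stack: [30]
LOAD_CONST → push 2. Stack: [30, 2]
BINARY_OP | → 30 | 2 = 30. Stack: [30]
LOAD_FAST b → push 30. Stack: [30, 30]
LOAD_CONST → push 1. Stack: [30, 30, 1]
BINARY_OP >> → 30 >> 1 = 15. Stack: [30, 15]
BINARY_OP ^ → 30 ^ 15 = 17. Stack: [17]
STORE_FAST y → y=17. Stack: []
LOAD_FAST_LOAD_FAST b,y → push 30,17. Stack: [30, 17]
BINARY_OP // → 30 // 17 = 1. Stack: [1]
LOAD_FAST_LOAD_FAST b,b → push 30,30. Stack: [1, 30, 30]
BINARY_OP // → 30 // 30 = 1. Stack: [1, 1]
BINARY_OP * → 1 * 1 = 1. Stack: [1]
STORE_FAST q → q=1. Stack: []
LOAD_FAST c → push 1. Stack: [1]
LOAD_CONST → push 11. Stack: [1, 11]
BINARY_OP * → 1 * 11 = 11. Stack: [11]
STORE_FAST z → z=11. Stack: []
LOAD_CONST → push 4. Stack: [4]
LOAD_FAST b → push 30. Stack: [4, 30]
BINARY_OP | → 4 | 30 = 30. Stack: [30]
STORE_FAST w → w=30. Stack: []
LOAD_FAST_LOAD_FAST y,w → push 17,30. Stack: [17, 30]
BINARY_OP | → 17 | 30 = 31. Stack: [31]
LOAD_FAST_LOAD_FAST b,w → push 30,30. Stack: [31, 30, 30]
BINARY_OP & → 30 & 30 = 30. Stack: [31, 30]
BINARY_OP ^ → 31 ^ 30 = 1. Stack: [1]
STORE_FAST m → m=1. Stack: []
LOAD_FAST w → push 30. Stack: [30]
LOAD_CONST → push 6. Stack: [30, 6]
BINARY_OP % → 30 % 6 = 0. Stack: [0]
STORE_FAST p → p=0. Stack: []
LOAD_FAST m → push 1. Stack: [1]
RETURN_VALUE → return 1.

17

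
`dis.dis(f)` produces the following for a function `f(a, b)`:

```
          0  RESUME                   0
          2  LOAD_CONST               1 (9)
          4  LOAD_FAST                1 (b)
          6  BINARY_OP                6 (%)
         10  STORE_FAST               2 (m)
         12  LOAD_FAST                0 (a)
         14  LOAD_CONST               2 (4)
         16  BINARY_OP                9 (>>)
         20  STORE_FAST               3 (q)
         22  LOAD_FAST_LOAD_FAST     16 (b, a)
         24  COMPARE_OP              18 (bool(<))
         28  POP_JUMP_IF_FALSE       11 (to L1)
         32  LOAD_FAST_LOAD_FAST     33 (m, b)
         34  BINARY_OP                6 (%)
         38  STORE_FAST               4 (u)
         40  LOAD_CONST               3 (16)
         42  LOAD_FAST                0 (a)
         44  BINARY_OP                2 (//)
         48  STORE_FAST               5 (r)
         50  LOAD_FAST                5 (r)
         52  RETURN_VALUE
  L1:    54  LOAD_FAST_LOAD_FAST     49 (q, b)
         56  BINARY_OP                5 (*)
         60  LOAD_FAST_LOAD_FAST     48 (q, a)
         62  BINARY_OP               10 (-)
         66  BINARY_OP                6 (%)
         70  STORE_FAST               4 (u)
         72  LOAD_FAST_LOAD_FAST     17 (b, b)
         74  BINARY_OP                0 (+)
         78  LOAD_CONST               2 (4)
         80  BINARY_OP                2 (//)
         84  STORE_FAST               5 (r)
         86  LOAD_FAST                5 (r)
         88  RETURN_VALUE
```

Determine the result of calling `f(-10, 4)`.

2

LOAD_CONST → push 9. Stack: [9]
LOAD_FAST b → push 4. Stack: [9, 4]
BINARY_OP % → 9 % 4 = 1. Stack: [1]
STORE_FAST m → m=1. Stack: []
LOAD_FAST a → push -10. Stack: [-10]
LOAD_CONST → push 4. Stack: [-10, 4]
BINARY_OP >> → -10 >> 4 = -1. Stack: [-1]
STORE_FAST q → q=-1. Stack: []
LOAD_FAST_LOAD_FAST b,a → push 4,-10. Stack: [4, -10]
COMPARE_OP bool(<) → 4 vs -10 = False. Stack: [False]
POP_JUMP_IF_FALSE → pop False; jump. Stack: []
LOAD_FAST_LOAD_FAST q,b → push -1,4. Stack: [-1, 4]
BINARY_OP * → -1 * 4 = -4. Stack: [-4]
LOAD_FAST_LOAD_FAST q,a → push -1,-10. Stack: [-4, -1, -10]
BINARY_OP - → -1 - -10 = 9. Stack: [-4, 9]
BINARY_OP % → -4 % 9 = 5. Stack: [5]
STORE_FAST u → u=5. Stack: []
LOAD_FAST_LOAD_FAST b,b → push 4,4. Stack: [4, 4]
BINARY_OP + → 4 + 4 = 8. Stack: [8]
LOAD_CONST → push 4. Stack: [8, 4]
BINARY_OP // → 8 // 4 = 2. Stack: [2]
STORE_FAST r → r=2. Stack: []
LOAD_FAST r → push 2. Stack: [2]
RETURN_VALUE → return 2.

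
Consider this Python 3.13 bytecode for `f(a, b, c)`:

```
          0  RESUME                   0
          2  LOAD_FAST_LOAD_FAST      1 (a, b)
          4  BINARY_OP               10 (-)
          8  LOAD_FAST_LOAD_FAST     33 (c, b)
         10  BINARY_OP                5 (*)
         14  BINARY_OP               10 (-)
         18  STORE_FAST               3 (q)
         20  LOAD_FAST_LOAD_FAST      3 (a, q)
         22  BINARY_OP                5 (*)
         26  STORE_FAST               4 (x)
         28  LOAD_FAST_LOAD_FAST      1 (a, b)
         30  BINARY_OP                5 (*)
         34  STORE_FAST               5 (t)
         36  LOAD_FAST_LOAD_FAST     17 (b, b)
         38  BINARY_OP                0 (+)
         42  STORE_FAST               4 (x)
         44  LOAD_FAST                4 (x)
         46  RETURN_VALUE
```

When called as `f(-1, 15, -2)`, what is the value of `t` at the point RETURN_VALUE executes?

LOAD_FAST_LOAD_FAST a,b → push -1,15. Stack: [-1, 15]
BINARY_OP - → -1 - 15 = -16. Stack: [-16]
LOAD_FAST_LOAD_FAST c,b → push -2,15. Stack: [-16, -2, 15]
BINARY_OP * → -2 * 15 = -30. Stack: [-16, -30]
BINARY_OP - → -16 - -30 = 14. Stack: [14]
STORE_FAST q → q=14. Stack: []
LOAD_FAST_LOAD_FAST a,q → push -1,14. Stack: [-1, 14]
BINARY_OP * → -1 * 14 = -14. Stack: [-14]
STORE_FAST x → x=-14. Stack: []
LOAD_FAST_LOAD_FAST a,b → push -1,15. Stack: [-1, 15]
BINARY_OP * → -1 * 15 = -15. Stack: [-15]
STORE_FAST t → t=-15. Stack: []
LOAD_FAST_LOAD_FAST b,b → push 15,15. Stack: [15, 15]
BINARY_OP + → 15 + 15 = 30. Stack: [30]
STORE_FAST x → x=30. Stack: []
LOAD_FAST x → push 30. Stack: [30]
RETURN_VALUE → return 30.

-15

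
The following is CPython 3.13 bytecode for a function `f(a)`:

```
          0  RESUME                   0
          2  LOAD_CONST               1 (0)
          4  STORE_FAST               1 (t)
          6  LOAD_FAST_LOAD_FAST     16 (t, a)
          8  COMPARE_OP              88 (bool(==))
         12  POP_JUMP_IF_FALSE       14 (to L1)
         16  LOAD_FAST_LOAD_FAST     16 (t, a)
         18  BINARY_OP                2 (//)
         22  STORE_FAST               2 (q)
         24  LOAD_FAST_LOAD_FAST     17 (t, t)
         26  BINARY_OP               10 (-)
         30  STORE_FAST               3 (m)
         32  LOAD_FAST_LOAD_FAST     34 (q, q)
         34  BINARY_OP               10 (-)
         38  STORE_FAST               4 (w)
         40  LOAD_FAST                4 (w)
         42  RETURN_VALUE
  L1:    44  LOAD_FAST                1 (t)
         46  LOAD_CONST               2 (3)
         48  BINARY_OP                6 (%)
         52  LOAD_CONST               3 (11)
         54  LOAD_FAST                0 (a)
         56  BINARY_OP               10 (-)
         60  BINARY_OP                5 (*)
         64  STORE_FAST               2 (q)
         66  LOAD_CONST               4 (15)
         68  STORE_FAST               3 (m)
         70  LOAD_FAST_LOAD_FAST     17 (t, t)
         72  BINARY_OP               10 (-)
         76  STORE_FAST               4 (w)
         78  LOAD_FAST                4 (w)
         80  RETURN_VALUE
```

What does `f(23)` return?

LOAD_CONST → push 0. Stack: [0]
STORE_FAST t → t=0. Stack: []
LOAD_FAST_LOAD_FAST t,a → push 0,23. Stack: [0, 23]
COMPARE_OP bool(==) → 0 vs 23 = False. Stack: [False]
POP_JUMP_IF_FALSE → pop False; jump. Stack: []
LOAD_FAST t → push 0. Stack: [0]
LOAD_CONST → push 3. Stack: [0, 3]
BINARY_OP % → 0 % 3 = 0. Stack: [0]
LOAD_CONST → push 11. Stack: [0, 11]
LOAD_FAST a → push 23. Stack: [0, 11, 23]
BINARY_OP - → 11 - 23 = -12. Stack: [0, -12]
BINARY_OP * → 0 * -12 = 0. Stack: [0]
STORE_FAST q → q=0. Stack: []
LOAD_CONST → push 15. Stack: [15]
STORE_FAST m → m=15. Stack: []
LOAD_FAST_LOAD_FAST t,t → push 0,0. Stack: [0, 0]
BINARY_OP - → 0 - 0 = 0. Stack: [0]
STORE_FAST w → w=0. Stack: []
LOAD_FAST w → push 0. Stack: [0]
RETURN_VALUE → return 0.

0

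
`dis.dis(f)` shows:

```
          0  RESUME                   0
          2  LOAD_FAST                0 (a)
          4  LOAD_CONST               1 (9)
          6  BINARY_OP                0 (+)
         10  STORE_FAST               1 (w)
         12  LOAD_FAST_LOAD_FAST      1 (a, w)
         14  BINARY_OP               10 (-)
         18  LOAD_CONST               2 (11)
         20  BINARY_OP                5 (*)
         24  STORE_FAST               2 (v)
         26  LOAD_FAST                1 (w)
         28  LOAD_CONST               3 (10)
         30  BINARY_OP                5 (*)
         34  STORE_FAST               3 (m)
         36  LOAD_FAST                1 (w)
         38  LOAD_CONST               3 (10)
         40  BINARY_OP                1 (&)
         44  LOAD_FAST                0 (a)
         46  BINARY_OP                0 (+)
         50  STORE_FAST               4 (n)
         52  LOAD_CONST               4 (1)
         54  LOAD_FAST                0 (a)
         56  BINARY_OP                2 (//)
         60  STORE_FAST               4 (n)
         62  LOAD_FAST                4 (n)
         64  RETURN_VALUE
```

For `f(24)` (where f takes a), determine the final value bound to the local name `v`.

LOAD_FAST a → push 24. Stack: [24]
LOAD_CONST → push 9. Stack: [24, 9]
BINARY_OP + → 24 + 9 = 33. Stack: [33]
STORE_FAST w → w=33. Stack: []
LOAD_FAST_LOAD_FAST a,w → push 24,33. Stack: [24, 33]
BINARY_OP - → 24 - 33 = -9. Stack: [-9]
LOAD_CONST → push 11. Stack: [-9, 11]
BINARY_OP * → -9 * 11 = -99. Stack: [-99]
STORE_FAST v → v=-99. Stack: []
LOAD_FAST w → push 33. Stack: [33]
LOAD_CONST → push 10. Stack: [33, 10]
BINARY_OP * → 33 * 10 = 330. Stack: [330]
STORE_FAST m → m=330. Stack: []
LOAD_FAST w → push 33. Stack: [33]
LOAD_CONST → push 10. Stack: [33, 10]
BINARY_OP & → 33 & 10 = 0. Stack: [0]
LOAD_FAST a → push 24. Stack: [0, 24]
BINARY_OP + → 0 + 24 = 24. Stack: [24]
STORE_FAST n → n=24. Stack: []
LOAD_CONST → push 1. Stack: [1]
LOAD_FAST a → push 24. Stack: [1, 24]
BINARY_OP // → 1 // 24 = 0. Stack: [0]
STORE_FAST n → n=0. Stack: []
LOAD_FAST n → push 0. Stack: [0]
RETURN_VALUE → return 0.

-99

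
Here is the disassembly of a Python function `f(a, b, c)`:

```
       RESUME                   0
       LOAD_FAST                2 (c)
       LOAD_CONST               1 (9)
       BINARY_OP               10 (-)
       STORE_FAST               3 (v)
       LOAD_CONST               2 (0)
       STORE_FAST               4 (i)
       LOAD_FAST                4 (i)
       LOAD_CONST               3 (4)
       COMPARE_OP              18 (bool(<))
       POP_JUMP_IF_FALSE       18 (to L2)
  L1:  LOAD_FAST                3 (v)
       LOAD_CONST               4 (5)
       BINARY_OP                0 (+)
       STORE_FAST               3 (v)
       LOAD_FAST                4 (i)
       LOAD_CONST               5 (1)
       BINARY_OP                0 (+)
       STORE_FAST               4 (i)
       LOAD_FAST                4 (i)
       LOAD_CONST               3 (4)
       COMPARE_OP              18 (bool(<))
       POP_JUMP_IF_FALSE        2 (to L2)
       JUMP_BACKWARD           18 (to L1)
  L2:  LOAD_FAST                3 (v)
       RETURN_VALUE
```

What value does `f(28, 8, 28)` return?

LOAD_FAST c → push 28. Stack: [28]
LOAD_CONST → push 9. Stack: [28, 9]
BINARY_OP - → 28 - 9 = 19. Stack: [19]
STORE_FAST v → v=19. Stack: []
LOAD_CONST → push 0. Stack: [0]
STORE_FAST i → i=0. Stack: []
LOAD_FAST i → push 0. Stack: [0]
LOAD_CONST → push 4. Stack: [0, 4]
COMPARE_OP bool(<) → 0 vs 4 = True. Stack: [True]
POP_JUMP_IF_FALSE → pop True; no jump. Stack: []
LOAD_FAST v → push 19. Stack: [19]
LOAD_CONST → push 5. Stack: [19, 5]
BINARY_OP + → 19 + 5 = 24. Stack: [24]
STORE_FAST v → v=24. Stack: []
LOAD_FAST i → push 0. Stack: [0]
LOAD_CONST → push 1. Stack: [0, 1]
BINARY_OP + → 0 + 1 = 1. Stack: [1]
STORE_FAST i → i=1. Stack: []
LOAD_FAST i → push 1. Stack: [1]
LOAD_CONST → push 4. Stack: [1, 4]
COMPARE_OP bool(<) → 1 vs 4 = True. Stack: [True]
POP_JUMP_IF_FALSE → pop True; no jump. Stack: []
LOAD_FAST v → push 24. Stack: [24]
LOAD_CONST → push 5. Stack: [24, 5]
BINARY_OP + → 24 + 5 = 29. Stack: [29]
STORE_FAST v → v=29. Stack: []
LOAD_FAST i → push 1. Stack: [1]
LOAD_CONST → push 1. Stack: [1, 1]
BINARY_OP + → 1 + 1 = 2. Stack: [2]
STORE_FAST i → i=2. Stack: []
LOAD_FAST i → push 2. Stack: [2]
LOAD_CONST → push 4. Stack: [2, 4]
COMPARE_OP bool(<) → 2 vs 4 = True. Stack: [True]
POP_JUMP_IF_FALSE → pop True; no jump. Stack: []
LOAD_FAST v → push 29. Stack: [29]
LOAD_CONST → push 5. Stack: [29, 5]
BINARY_OP + → 29 + 5 = 34. Stack: [34]
STORE_FAST v → v=34. Stack: []
LOAD_FAST i → push 2. Stack: [2]
LOAD_CONST → push 1. Stack: [2, 1]
BINARY_OP + → 2 + 1 = 3. Stack: [3]
STORE_FAST i → i=3. Stack: []
LOAD_FAST i → push 3. Stack: [3]
LOAD_CONST → push 4. Stack: [3, 4]
COMPARE_OP bool(<) → 3 vs 4 = True. Stack: [True]
POP_JUMP_IF_FALSE → pop True; no jump. Stack: []
LOAD_FAST v → push 34. Stack: [34]
LOAD_CONST → push 5. Stack: [34, 5]
BINARY_OP + → 34 + 5 = 39. Stack: [39]
STORE_FAST v → v=39. Stack: []
LOAD_FAST i → push 3. Stack: [3]
LOAD_CONST → push 1. Stack: [3, 1]
BINARY_OP + → 3 + 1 = 4. Stack: [4]
STORE_FAST i → i=4. Stack: []
LOAD_FAST i → push 4. Stack: [4]
LOAD_CONST → push 4. Stack: [4, 4]
COMPARE_OP bool(<) → 4 vs 4 = False. Stack: [False]
POP_JUMP_IF_FALSE → pop False; jump. Stack: []
LOAD_FAST v → push 39. Stack: [39]
RETURN_VALUE → return 39.

39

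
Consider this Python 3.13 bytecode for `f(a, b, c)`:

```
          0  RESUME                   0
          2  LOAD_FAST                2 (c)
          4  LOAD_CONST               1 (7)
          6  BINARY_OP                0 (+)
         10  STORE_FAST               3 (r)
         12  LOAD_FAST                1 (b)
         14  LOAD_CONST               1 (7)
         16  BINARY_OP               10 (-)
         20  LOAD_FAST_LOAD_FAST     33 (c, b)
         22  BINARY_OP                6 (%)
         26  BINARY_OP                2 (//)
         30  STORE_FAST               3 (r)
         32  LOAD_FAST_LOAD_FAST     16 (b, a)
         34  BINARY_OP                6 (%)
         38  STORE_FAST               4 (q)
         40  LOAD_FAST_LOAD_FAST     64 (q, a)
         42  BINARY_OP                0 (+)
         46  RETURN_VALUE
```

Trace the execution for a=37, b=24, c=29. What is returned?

61

LOAD_FAST c → push 29. Stack: [29]
LOAD_CONST → push 7. Stack: [29, 7]
BINARY_OP + → 29 + 7 = 36. Stack: [36]
STORE_FAST r → r=36. Stack: []
LOAD_FAST b → push 24. Stack: [24]
LOAD_CONST → push 7. Stack: [24, 7]
BINARY_OP - → 24 - 7 = 17. Stack: [17]
LOAD_FAST_LOAD_FAST c,b → push 29,24. Stack: [17, 29, 24]
BINARY_OP % → 29 % 24 = 5. Stack: [17, 5]
BINARY_OP // → 17 // 5 = 3. Stack: [3]
STORE_FAST r → r=3. Stack: []
LOAD_FAST_LOAD_FAST b,a → push 24,37. Stack: [24, 37]
BINARY_OP % → 24 % 37 = 24. Stack: [24]
STORE_FAST q → q=24. Stack: []
LOAD_FAST_LOAD_FAST q,a → push 24,37. Stack: [24, 37]
BINARY_OP + → 24 + 37 = 61. Stack: [61]
RETURN_VALUE → return 61.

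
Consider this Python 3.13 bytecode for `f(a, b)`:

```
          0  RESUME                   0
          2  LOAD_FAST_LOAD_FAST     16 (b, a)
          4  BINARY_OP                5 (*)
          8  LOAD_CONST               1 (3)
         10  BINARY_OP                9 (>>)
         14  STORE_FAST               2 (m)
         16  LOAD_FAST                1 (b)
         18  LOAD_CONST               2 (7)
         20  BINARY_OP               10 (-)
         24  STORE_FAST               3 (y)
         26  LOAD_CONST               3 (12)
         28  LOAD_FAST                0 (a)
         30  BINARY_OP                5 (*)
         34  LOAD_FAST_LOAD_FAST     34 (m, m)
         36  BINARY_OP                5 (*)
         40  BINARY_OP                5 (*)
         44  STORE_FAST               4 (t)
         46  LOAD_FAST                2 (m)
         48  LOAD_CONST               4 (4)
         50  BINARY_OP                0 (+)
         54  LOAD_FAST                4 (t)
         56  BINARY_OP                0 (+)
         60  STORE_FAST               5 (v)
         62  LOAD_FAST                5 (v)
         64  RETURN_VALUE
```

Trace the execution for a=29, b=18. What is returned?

LOAD_FAST_LOAD_FAST b,a → push 18,29. Stack: [18, 29]
BINARY_OP * → 18 * 29 = 522. Stack: [522]
LOAD_CONST → push 3. Stack: [522, 3]
BINARY_OP >> → 522 >> 3 = 65. Stack: [65]
STORE_FAST m → m=65. Stack: []
LOAD_FAST b → push 18. Stack: [18]
LOAD_CONST → push 7. Stack: [18, 7]
BINARY_OP - → 18 - 7 = 11. Stack: [11]
STORE_FAST y → y=11. Stack: []
LOAD_CONST → push 12. Stack: [12]
LOAD_FAST a → push 29. Stack: [12, 29]
BINARY_OP * → 12 * 29 = 348. Stack: [348]
LOAD_FAST_LOAD_FAST m,m → push 65,65. Stack: [348, 65, 65]
BINARY_OP * → 65 * 65 = 4225. Stack: [348, 4225]
BINARY_OP * → 348 * 4225 = 1470300. Stack: [1470300]
STORE_FAST t → t=1470300. Stack: []
LOAD_FAST m → push 65. Stack: [65]
LOAD_CONST → push 4. Stack: [65, 4]
BINARY_OP + → 65 + 4 = 69. Stack: [69]
LOAD_FAST t → push 1470300. Stack: [69, 1470300]
BINARY_OP + → 69 + 1470300 = 1470369. Stack: [1470369]
STORE_FAST v → v=1470369. Stack: []
LOAD_FAST v → push 1470369. Stack: [1470369]
RETURN_VALUE → return 1470369.

1470369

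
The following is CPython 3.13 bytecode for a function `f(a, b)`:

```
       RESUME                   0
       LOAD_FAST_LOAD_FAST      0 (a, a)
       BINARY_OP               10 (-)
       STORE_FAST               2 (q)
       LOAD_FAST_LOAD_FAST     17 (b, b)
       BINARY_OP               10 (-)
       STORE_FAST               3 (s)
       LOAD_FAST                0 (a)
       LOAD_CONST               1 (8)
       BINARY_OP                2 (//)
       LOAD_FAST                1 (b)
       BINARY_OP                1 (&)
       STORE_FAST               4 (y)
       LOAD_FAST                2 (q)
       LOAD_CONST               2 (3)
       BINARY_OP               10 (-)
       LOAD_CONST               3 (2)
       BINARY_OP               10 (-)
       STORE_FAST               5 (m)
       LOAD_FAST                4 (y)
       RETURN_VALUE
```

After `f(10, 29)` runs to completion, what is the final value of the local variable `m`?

LOAD_FAST_LOAD_FAST a,a → push 10,10. Stack: [10, 10]
BINARY_OP - → 10 - 10 = 0. Stack: [0]
STORE_FAST q → q=0. Stack: []
LOAD_FAST_LOAD_FAST b,b → push 29,29. Stack: [29, 29]
BINARY_OP - → 29 - 29 = 0. Stack: [0]
STORE_FAST s → s=0. Stack: []
LOAD_FAST a → push 10. Stack: [10]
LOAD_CONST → push 8. Stack: [10, 8]
BINARY_OP // → 10 // 8 = 1. Stack: [1]
LOAD_FAST b → push 29. Stack: [1, 29]
BINARY_OP & → 1 & 29 = 1. Stack: [1]
STORE_FAST y → y=1. Stack: []
LOAD_FAST q → push 0. Stack: [0]
LOAD_CONST → push 3. Stack: [0, 3]
BINARY_OP - → 0 - 3 = -3. Stack: [-3]
LOAD_CONST → push 2. Stack: [-3, 2]
BINARY_OP - → -3 - 2 = -5. Stack: [-5]
STORE_FAST m → m=-5. Stack: []
LOAD_FAST y → push 1. Stack: [1]
RETURN_VALUE → return 1.

-5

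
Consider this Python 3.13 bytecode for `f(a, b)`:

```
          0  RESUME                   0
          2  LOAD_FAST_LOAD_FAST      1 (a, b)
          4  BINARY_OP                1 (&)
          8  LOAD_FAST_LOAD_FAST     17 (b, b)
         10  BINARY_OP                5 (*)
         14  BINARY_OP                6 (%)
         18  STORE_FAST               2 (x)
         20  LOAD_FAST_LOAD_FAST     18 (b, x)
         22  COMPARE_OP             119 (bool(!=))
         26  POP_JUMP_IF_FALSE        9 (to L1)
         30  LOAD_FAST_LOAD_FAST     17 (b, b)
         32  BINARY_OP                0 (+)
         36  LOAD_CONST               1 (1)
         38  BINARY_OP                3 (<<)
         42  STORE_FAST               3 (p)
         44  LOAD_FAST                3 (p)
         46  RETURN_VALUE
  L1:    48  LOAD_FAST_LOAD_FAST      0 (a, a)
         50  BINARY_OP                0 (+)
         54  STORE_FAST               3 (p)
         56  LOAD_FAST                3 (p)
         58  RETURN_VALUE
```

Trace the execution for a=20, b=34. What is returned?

LOAD_FAST_LOAD_FAST a,b → push 20,34. Stack: [20, 34]
BINARY_OP & → 20 & 34 = 0. Stack: [0]
LOAD_FAST_LOAD_FAST b,b → push 34,34. Stack: [0, 34, 34]
BINARY_OP * → 34 * 34 = 1156. Stack: [0, 1156]
BINARY_OP % → 0 % 1156 = 0. Stack: [0]
STORE_FAST x → x=0. Stack: []
LOAD_FAST_LOAD_FAST b,x → push 34,0. Stack: [34, 0]
COMPARE_OP bool(!=) → 34 vs 0 = True. Stack: [True]
POP_JUMP_IF_FALSE → pop True; no jump. Stack: []
LOAD_FAST_LOAD_FAST b,b → push 34,34. Stack: [34, 34]
BINARY_OP + → 34 + 34 = 68. Stack: [68]
LOAD_CONST → push 1. Stack: [68, 1]
BINARY_OP << → 68 << 1 = 136. Stack: [136]
STORE_FAST p → p=136. Stack: []
LOAD_FAST p → push 136. Stack: [136]
RETURN_VALUE → return 136.

136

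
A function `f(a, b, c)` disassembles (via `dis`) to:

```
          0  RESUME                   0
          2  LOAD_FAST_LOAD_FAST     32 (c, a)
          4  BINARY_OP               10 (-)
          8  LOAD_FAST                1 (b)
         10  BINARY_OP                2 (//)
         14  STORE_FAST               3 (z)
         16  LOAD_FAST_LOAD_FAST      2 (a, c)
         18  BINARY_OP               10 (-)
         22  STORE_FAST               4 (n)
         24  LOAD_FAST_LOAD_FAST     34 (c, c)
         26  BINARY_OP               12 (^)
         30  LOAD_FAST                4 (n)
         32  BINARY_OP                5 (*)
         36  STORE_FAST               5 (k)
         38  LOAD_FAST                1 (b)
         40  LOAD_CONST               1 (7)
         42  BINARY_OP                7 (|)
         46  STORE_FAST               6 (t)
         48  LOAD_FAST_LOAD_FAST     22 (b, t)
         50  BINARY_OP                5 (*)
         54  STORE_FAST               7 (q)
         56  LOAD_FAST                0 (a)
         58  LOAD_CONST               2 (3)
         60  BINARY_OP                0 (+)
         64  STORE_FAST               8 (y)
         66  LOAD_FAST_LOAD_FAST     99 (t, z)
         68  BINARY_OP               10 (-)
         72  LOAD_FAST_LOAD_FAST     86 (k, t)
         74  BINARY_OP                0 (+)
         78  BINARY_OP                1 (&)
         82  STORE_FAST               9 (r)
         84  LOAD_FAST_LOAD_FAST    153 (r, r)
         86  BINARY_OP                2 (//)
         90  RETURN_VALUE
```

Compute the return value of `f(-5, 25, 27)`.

LOAD_FAST_LOAD_FAST c,a → push 27,-5. Stack: [27, -5]
BINARY_OP - → 27 - -5 = 32. Stack: [32]
LOAD_FAST b → push 25. Stack: [32, 25]
BINARY_OP // → 32 // 25 = 1. Stack: [1]
STORE_FAST z → z=1. Stack: []
LOAD_FAST_LOAD_FAST a,c → push -5,27. Stack: [-5, 27]
BINARY_OP - → -5 - 27 = -32. Stack: [-32]
STORE_FAST n → n=-32. Stack: []
LOAD_FAST_LOAD_FAST c,c → push 27,27. Stack: [27, 27]
BINARY_OP ^ → 27 ^ 27 = 0. Stack: [0]
LOAD_FAST n → push -32. Stack: [0, -32]
BINARY_OP * → 0 * -32 = 0. Stack: [0]
STORE_FAST k → k=0. Stack: []
LOAD_FAST b → push 25. Stack: [25]
LOAD_CONST → push 7. Stack: [25, 7]
BINARY_OP | → 25 | 7 = 31. Stack: [31]
STORE_FAST t → t=31. Stack: []
LOAD_FAST_LOAD_FAST b,t → push 25,31. Stack: [25, 31]
BINARY_OP * → 25 * 31 = 775. Stack: [775]
STORE_FAST q → q=775. Stack: []
LOAD_FAST a → push -5. Stack: [-5]
LOAD_CONST → push 3. Stack: [-5, 3]
BINARY_OP + → -5 + 3 = -2. Stack: [-2]
STORE_FAST y → y=-2. Stack: []
LOAD_FAST_LOAD_FAST t,z → push 31,1. Stack: [31, 1]
BINARY_OP - → 31 - 1 = 30. Stack: [30]
LOAD_FAST_LOAD_FAST k,t → push 0,31. Stack: [30, 0, 31]
BINARY_OP + → 0 + 31 = 31. Stack: [30, 31]
BINARY_OP & → 30 & 31 = 30. Stack: [30]
STORE_FAST r → r=30. Stack: []
LOAD_FAST_LOAD_FAST r,r → push 30,30. Stack: [30, 30]
BINARY_OP // → 30 // 30 = 1. Stack: [1]
RETURN_VALUE → return 1.

1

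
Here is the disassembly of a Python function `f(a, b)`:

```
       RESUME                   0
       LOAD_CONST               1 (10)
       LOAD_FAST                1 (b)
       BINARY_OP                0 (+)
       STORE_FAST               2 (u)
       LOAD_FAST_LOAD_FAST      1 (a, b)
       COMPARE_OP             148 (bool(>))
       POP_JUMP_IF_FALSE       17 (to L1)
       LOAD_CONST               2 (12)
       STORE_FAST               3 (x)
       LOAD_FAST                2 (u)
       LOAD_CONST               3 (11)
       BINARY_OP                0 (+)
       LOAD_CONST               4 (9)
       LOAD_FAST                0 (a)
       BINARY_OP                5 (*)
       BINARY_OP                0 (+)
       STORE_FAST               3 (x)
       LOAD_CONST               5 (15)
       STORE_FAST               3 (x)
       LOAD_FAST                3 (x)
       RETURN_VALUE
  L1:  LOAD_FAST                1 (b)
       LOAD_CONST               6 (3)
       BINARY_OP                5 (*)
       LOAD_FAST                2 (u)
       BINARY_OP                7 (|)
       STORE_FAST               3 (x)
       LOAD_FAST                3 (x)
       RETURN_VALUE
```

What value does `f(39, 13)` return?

LOAD_CONST → push 10. Stack: [10]
LOAD_FAST b → push 13. Stack: [10, 13]
BINARY_OP + → 10 + 13 = 23. Stack: [23]
STORE_FAST u → u=23. Stack: []
LOAD_FAST_LOAD_FAST a,b → push 39,13. Stack: [39, 13]
COMPARE_OP bool(>) → 39 vs 13 = True. Stack: [True]
POP_JUMP_IF_FALSE → pop True; no jump. Stack: []
LOAD_CONST → push 12. Stack: [12]
STORE_FAST x → x=12. Stack: []
LOAD_FAST u → push 23. Stack: [23]
LOAD_CONST → push 11. Stack: [23, 11]
BINARY_OP + → 23 + 11 = 34. Stack: [34]
LOAD_CONST → push 9. Stack: [34, 9]
LOAD_FAST a → push 39. Stack: [34, 9, 39]
BINARY_OP * → 9 * 39 = 351. Stack: [34, 351]
BINARY_OP + → 34 + 351 = 385. Stack: [385]
STORE_FAST x → x=385. Stack: []
LOAD_CONST → push 15. Stack: [15]
STORE_FAST x → x=15. Stack: []
LOAD_FAST x → push 15. Stack: [15]
RETURN_VALUE → return 15.

15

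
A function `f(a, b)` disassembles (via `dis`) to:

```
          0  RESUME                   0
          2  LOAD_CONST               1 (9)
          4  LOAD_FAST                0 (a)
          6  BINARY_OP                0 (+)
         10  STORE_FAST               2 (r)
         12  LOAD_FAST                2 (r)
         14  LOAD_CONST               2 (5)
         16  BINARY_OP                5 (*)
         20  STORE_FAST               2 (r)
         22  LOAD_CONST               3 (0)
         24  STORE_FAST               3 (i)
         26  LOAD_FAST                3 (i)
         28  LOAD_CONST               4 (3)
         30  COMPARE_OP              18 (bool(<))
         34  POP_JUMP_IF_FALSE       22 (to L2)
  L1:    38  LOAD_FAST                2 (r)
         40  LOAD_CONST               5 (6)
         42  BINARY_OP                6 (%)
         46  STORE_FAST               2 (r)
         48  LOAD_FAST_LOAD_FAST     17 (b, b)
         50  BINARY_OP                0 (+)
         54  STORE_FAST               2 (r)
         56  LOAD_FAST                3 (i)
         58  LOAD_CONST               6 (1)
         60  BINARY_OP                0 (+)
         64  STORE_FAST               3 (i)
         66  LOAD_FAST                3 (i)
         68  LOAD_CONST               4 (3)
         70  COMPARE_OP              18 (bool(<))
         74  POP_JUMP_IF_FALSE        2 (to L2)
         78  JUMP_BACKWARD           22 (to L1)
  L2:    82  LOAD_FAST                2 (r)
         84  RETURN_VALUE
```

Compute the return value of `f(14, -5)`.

-10

LOAD_CONST → push 9. Stack: [9]
LOAD_FAST a → push 14. Stack: [9, 14]
BINARY_OP + → 9 + 14 = 23. Stack: [23]
STORE_FAST r → r=23. Stack: []
LOAD_FAST r → push 23. Stack: [23]
LOAD_CONST → push 5. Stack: [23, 5]
BINARY_OP * → 23 * 5 = 115. Stack: [115]
STORE_FAST r → r=115. Stack: []
LOAD_CONST → push 0. Stack: [0]
STORE_FAST i → i=0. Stack: []
LOAD_FAST i → push 0. Stack: [0]
LOAD_CONST → push 3. Stack: [0, 3]
COMPARE_OP bool(<) → 0 vs 3 = True. Stack: [True]
POP_JUMP_IF_FALSE → pop True; no jump. Stack: []
LOAD_FAST r → push 115. Stack: [115]
LOAD_CONST → push 6. Stack: [115, 6]
BINARY_OP % → 115 % 6 = 1. Stack: [1]
STORE_FAST r → r=1. Stack: []
LOAD_FAST_LOAD_FAST b,b → push -5,-5. Stack: [-5, -5]
BINARY_OP + → -5 + -5 = -10. Stack: [-10]
STORE_FAST r → r=-10. Stack: []
LOAD_FAST i → push 0. Stack: [0]
LOAD_CONST → push 1. Stack: [0, 1]
BINARY_OP + → 0 + 1 = 1. Stack: [1]
STORE_FAST i → i=1. Stack: []
LOAD_FAST i → push 1. Stack: [1]
LOAD_CONST → push 3. Stack: [1, 3]
COMPARE_OP bool(<) → 1 vs 3 = True. Stack: [True]
POP_JUMP_IF_FALSE → pop True; no jump. Stack: []
LOAD_FAST r → push -10. Stack: [-10]
LOAD_CONST → push 6. Stack: [-10, 6]
BINARY_OP % → -10 % 6 = 2. Stack: [2]
STORE_FAST r → r=2. Stack: []
LOAD_FAST_LOAD_FAST b,b → push -5,-5. Stack: [-5, -5]
BINARY_OP + → -5 + -5 = -10. Stack: [-10]
STORE_FAST r → r=-10. Stack: []
LOAD_FAST i → push 1. Stack: [1]
LOAD_CONST → push 1. Stack: [1, 1]
BINARY_OP + → 1 + 1 = 2. Stack: [2]
STORE_FAST i → i=2. Stack: []
LOAD_FAST i → push 2. Stack: [2]
LOAD_CONST → push 3. Stack: [2, 3]
COMPARE_OP bool(<) → 2 vs 3 = True. Stack: [True]
POP_JUMP_IF_FALSE → pop True; no jump. Stack: []
LOAD_FAST r → push -10. Stack: [-10]
LOAD_CONST → push 6. Stack: [-10, 6]
BINARY_OP % → -10 % 6 = 2. Stack: [2]
STORE_FAST r → r=2. Stack: []
LOAD_FAST_LOAD_FAST b,b → push -5,-5. Stack: [-5, -5]
BINARY_OP + → -5 + -5 = -10. Stack: [-10]
STORE_FAST r → r=-10. Stack: []
LOAD_FAST i → push 2. Stack: [2]
LOAD_CONST → push 1. Stack: [2, 1]
BINARY_OP + → 2 + 1 = 3. Stack: [3]
STORE_FAST i → i=3. Stack: []
LOAD_FAST i → push 3. Stack: [3]
LOAD_CONST → push 3. Stack: [3, 3]
COMPARE_OP bool(<) → 3 vs 3 = False. Stack: [False]
POP_JUMP_IF_FALSE → pop False; jump. Stack: []
LOAD_FAST r → push -10. Stack: [-10]
RETURN_VALUE → return -10.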